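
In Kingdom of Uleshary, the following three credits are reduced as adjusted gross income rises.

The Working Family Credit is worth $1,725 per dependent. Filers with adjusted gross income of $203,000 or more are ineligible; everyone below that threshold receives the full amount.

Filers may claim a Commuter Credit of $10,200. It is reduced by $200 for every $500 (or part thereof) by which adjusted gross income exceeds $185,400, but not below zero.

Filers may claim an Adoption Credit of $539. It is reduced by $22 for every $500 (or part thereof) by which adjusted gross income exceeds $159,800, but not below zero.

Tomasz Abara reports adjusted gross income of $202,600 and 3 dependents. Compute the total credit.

Working Family Credit: base = 3 × $1,725 = $5,175. $202,600 is below the $203,000 cutoff, so the full $5,175 applies.
Commuter Credit: income exceeds $185,400 by $17,200, which is 35 full-or-partial $500 increments; reduction = 35 × $200 = $7,000, leaving $3,200.
Adoption Credit: income exceeds $159,800 by $42,800 → 86 increments × $22 = $1,892 ≥ base, so the credit is $0.
Total: $5,175 + $3,200 + $0 = $8,375.

$8,375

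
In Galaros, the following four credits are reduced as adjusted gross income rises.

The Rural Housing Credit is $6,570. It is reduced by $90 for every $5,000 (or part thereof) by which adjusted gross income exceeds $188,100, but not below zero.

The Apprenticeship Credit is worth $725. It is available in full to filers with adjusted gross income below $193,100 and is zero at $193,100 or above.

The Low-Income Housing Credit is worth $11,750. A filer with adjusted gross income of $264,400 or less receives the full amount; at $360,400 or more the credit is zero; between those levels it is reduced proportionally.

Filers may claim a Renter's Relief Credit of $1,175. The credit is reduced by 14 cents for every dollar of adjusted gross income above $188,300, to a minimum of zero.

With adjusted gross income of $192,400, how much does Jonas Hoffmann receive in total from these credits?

Rural Housing Credit: income exceeds $188,100 by $4,300, which is 1 full-or-partial $5,000 increment; reduction = 1 × $90 = $90, leaving $6,480.
Apprenticeship Credit: $192,400 is below the $193,100 cutoff, so the full $725 applies.
Low-Income Housing Credit: $192,400 is at or below the $264,400 threshold, so the full $11,750 applies.
Renter's Relief Credit: 14% of the $4,100 excess over $188,300 is $574; credit = $1,175 − $574 = $601.
Total: $6,480 + $725 + $11,750 + $601 = $19,556.

$19,556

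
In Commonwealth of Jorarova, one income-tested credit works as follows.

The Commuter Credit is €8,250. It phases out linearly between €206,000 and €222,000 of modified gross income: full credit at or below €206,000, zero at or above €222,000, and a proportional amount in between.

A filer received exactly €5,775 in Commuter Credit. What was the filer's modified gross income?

€5,775 is 5,775/8,250 of the full €8,250, so 2,475/8,250 of the €16,000 range has been used: income = €206,000 + €16,000 × 2,475/8,250 = €210,800.

€210,800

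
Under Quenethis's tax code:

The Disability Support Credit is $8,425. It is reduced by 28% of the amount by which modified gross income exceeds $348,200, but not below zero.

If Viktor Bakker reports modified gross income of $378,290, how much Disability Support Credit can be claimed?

Disability Support Credit: 28% of the $30,090 excess over $348,200 is $8,425.20 ≥ base, so the credit is $0.

$0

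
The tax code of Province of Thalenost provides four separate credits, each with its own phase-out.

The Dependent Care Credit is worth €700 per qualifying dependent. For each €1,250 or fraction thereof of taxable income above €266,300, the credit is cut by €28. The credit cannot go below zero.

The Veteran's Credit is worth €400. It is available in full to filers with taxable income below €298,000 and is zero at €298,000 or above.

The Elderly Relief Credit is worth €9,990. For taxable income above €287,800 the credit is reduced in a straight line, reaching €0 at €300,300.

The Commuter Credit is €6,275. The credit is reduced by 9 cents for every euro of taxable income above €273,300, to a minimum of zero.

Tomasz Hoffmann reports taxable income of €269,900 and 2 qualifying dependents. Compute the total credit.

Dependent Care Credit: base = 2 × €700 = €1,400. income exceeds €266,300 by €3,600, which is 3 full-or-partial €1,250 increments; reduction = 3 × €28 = €84, leaving €1,316.
Veteran's Credit: €269,900 is below the €298,000 cutoff, so the full €400 applies.
Elderly Relief Credit: €269,900 is at or below the €287,800 threshold, so the full €9,990 applies.
Commuter Credit: €269,900 is at or below the €273,300 threshold, so the full €6,275 applies.
Total: €1,316 + €400 + €9,990 + €6,275 = €17,981.

€17,981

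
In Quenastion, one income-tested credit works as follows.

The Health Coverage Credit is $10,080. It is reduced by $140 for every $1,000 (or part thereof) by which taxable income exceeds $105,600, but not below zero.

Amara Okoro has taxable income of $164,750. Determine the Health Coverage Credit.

$1,680

Health Coverage Credit: income exceeds $105,600 by $59,150, which is 60 full-or-partial $1,000 increments; reduction = 60 × $140 = $8,400, leaving $1,680.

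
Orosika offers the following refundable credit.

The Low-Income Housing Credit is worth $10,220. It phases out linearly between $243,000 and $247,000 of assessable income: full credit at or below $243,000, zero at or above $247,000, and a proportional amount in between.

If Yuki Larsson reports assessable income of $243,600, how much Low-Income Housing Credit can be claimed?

$8,687

Low-Income Housing Credit: $243,600 is $600 into a $4,000 phase-out range, leaving 3,400/4,000 of the credit: $10,220 × 3,400/4,000 = $8,687.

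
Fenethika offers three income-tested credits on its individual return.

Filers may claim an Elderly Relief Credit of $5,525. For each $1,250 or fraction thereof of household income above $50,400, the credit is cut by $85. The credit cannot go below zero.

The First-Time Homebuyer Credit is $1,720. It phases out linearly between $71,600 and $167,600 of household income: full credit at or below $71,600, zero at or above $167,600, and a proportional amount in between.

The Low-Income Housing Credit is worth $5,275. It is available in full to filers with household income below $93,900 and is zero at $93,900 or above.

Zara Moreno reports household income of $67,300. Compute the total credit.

Elderly Relief Credit: income exceeds $50,400 by $16,900, which is 14 full-or-partial $1,250 increments; reduction = 14 × $85 = $1,190, leaving $4,335.
First-Time Homebuyer Credit: $67,300 is at or below the $71,600 threshold, so the full $1,720 applies.
Low-Income Housing Credit: $67,300 is below the $93,900 cutoff, so the full $5,275 applies.
Total: $4,335 + $1,720 + $5,275 = $11,330.

$11,330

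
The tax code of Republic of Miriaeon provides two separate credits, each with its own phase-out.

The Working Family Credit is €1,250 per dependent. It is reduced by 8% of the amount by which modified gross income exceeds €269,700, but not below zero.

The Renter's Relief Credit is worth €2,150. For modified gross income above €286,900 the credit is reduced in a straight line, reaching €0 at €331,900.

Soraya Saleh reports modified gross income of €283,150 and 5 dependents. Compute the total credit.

Working Family Credit: base = 5 × €1,250 = €6,250. 8% of the €13,450 excess over €269,700 is €1,076; credit = €6,250 − €1,076 = €5,174.
Renter's Relief Credit: €283,150 is at or below the €286,900 threshold, so the full €2,150 applies.
Total: €5,174 + €2,150 = €7,324.

€7,324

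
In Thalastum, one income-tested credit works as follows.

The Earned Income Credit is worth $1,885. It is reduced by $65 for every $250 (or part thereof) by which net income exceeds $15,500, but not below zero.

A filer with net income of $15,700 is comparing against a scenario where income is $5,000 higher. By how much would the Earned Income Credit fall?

At $15,700 — income exceeds $15,500 by $200, which is 1 full-or-partial $250 increment; reduction = 1 × $65 = $65, leaving $1,820.
At $20,700 — income exceeds $15,500 by $5,200, which is 21 full-or-partial $250 increments; reduction = 21 × $65 = $1,365, leaving $520.
Lost: $1,820 − $520 = $1,300.

$1,300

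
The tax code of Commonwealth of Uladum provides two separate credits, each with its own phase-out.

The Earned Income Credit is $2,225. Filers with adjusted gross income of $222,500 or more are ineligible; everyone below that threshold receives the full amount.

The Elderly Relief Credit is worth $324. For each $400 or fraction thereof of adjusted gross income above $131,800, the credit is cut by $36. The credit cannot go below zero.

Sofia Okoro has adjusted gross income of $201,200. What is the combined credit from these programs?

$2,225

Earned Income Credit: $201,200 is below the $222,500 cutoff, so the full $2,225 applies.
Elderly Relief Credit: income exceeds $131,800 by $69,400 → 174 increments × $36 = $6,264 ≥ base, so the credit is $0.
Total: $2,225 + $0 = $2,225.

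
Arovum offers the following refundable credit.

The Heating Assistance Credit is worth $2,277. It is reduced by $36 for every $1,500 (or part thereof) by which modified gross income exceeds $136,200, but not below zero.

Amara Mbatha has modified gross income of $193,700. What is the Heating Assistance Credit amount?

Heating Assistance Credit: income exceeds $136,200 by $57,500, which is 39 full-or-partial $1,500 increments; reduction = 39 × $36 = $1,404, leaving $873.

$873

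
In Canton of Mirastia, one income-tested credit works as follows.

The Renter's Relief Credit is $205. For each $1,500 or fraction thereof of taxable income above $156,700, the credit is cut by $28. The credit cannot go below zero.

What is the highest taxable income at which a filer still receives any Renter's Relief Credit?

After 7 increments the reduction is 7 × $28 = $196, leaving $9; one more increment wipes it out. Increment 7 ends at excess 7 × $1,500 = $10,500, so the highest qualifying income is $156,700 + $10,500 = $167,200.

$167,200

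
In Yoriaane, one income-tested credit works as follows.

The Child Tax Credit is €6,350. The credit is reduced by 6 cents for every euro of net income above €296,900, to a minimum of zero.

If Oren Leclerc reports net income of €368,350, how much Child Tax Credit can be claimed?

€2,063

Child Tax Credit: 6% of the €71,450 excess over €296,900 is €4,287; credit = €6,350 − €4,287 = €2,063.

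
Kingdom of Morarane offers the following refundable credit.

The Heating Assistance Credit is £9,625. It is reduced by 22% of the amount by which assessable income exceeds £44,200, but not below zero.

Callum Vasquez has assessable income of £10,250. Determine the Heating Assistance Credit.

Heating Assistance Credit: £10,250 is at or below the £44,200 threshold, so the full £9,625 applies.

£9,625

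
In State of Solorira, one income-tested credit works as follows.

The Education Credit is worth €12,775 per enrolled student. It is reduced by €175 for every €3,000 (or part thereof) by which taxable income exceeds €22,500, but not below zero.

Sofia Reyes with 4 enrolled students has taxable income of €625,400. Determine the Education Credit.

Education Credit: base = 4 × €12,775 = €51,100. income exceeds €22,500 by €602,900, which is 201 full-or-partial €3,000 increments; reduction = 201 × €175 = €35,175, leaving €15,925.

€15,925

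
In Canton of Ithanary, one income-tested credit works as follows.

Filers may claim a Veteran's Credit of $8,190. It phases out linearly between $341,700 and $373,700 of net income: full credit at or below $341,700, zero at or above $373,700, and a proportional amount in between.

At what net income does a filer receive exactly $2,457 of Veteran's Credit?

$2,457 is 2,457/8,190 of the full $8,190, so 5,733/8,190 of the $32,000 range has been used: income = $341,700 + $32,000 × 5,733/8,190 = $364,100.

$364,100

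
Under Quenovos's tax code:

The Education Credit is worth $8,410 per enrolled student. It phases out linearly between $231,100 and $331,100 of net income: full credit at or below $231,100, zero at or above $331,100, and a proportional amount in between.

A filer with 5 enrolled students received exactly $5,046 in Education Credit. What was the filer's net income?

$319,100

Full credit = 5 × $8,410 = $42,050.
$5,046 is 5,046/42,050 of the full $42,050, so 37,004/42,050 of the $100,000 range has been used: income = $231,100 + $100,000 × 37,004/42,050 = $319,100.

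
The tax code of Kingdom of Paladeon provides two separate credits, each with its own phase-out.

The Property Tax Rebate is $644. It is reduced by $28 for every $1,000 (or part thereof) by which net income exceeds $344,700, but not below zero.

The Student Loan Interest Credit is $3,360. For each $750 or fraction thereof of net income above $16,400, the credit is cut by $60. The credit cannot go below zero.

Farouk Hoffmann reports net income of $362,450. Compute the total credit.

Property Tax Rebate: income exceeds $344,700 by $17,750, which is 18 full-or-partial $1,000 increments; reduction = 18 × $28 = $504, leaving $140.
Student Loan Interest Credit: income exceeds $16,400 by $346,050 → 462 increments × $60 = $27,720 ≥ base, so the credit is $0.
Total: $140 + $0 = $140.

$140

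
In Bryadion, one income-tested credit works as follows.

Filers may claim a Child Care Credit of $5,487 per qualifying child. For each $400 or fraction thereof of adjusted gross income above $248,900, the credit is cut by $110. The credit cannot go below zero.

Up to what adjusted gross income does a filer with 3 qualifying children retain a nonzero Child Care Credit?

$308,500

Full credit = 3 × $5,487 = $16,461.
After 149 increments the reduction is 149 × $110 = $16,390, leaving $71; one more increment wipes it out. Increment 149 ends at excess 149 × $400 = $59,600, so the highest qualifying income is $248,900 + $59,600 = $308,500.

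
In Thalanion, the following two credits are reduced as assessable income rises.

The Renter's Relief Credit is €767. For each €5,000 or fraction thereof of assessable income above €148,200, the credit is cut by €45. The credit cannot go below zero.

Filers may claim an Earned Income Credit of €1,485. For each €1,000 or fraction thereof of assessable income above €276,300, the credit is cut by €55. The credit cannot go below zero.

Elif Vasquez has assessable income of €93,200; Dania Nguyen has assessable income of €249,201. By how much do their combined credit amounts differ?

Elif (€93,200): Renter's Relief Credit: €93,200 is at or below the €148,200 threshold, so the full €767 applies. Earned Income Credit: €93,200 is at or below the €276,300 threshold, so the full €1,485 applies. total €767 + €1,485 = €2,252
Dania (€249,201): Renter's Relief Credit: income exceeds €148,200 by €101,001 → 21 increments × €45 = €945 ≥ base, so the credit is €0. Earned Income Credit: €249,201 is at or below the €276,300 threshold, so the full €1,485 applies. total €0 + €1,485 = €1,485
Difference: |€2,252 − €1,485| = €767.

€767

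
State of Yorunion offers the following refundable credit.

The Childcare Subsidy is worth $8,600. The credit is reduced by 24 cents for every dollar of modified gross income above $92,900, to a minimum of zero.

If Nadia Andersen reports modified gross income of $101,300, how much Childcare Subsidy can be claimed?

Childcare Subsidy: 24% of the $8,400 excess over $92,900 is $2,016; credit = $8,600 − $2,016 = $6,584.

$6,584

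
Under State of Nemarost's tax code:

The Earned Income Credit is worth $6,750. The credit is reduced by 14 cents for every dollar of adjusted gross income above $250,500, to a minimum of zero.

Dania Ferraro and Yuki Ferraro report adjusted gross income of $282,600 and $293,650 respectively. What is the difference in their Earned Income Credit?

Dania ($282,600): Earned Income Credit: 14% of the $32,100 excess over $250,500 is $4,494; credit = $6,750 − $4,494 = $2,256.
Yuki ($293,650): Earned Income Credit: 14% of the $43,150 excess over $250,500 is $6,041; credit = $6,750 − $6,041 = $709.
Difference: |$2,256 − $709| = $1,547.

$1,547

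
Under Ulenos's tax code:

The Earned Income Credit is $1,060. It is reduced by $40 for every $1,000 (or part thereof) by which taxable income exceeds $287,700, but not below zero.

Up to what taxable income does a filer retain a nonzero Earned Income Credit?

After 26 increments the reduction is 26 × $40 = $1,040, leaving $20; one more increment wipes it out. Increment 26 ends at excess 26 × $1,000 = $26,000, so the highest qualifying income is $287,700 + $26,000 = $313,700.

$313,700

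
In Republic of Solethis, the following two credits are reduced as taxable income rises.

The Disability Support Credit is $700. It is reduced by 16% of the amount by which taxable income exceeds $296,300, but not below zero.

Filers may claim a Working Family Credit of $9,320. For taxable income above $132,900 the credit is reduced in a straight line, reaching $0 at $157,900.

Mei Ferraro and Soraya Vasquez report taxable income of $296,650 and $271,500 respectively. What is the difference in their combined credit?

Mei ($296,650): Disability Support Credit: 16% of the $350 excess over $296,300 is $56; credit = $700 − $56 = $644. Working Family Credit: $296,650 is at or above $157,900, so the credit is $0. total $644 + $0 = $644
Soraya ($271,500): Disability Support Credit: $271,500 is at or below the $296,300 threshold, so the full $700 applies. Working Family Credit: $271,500 is at or above $157,900, so the credit is $0. total $700 + $0 = $700
Difference: |$644 − $700| = $56.

$56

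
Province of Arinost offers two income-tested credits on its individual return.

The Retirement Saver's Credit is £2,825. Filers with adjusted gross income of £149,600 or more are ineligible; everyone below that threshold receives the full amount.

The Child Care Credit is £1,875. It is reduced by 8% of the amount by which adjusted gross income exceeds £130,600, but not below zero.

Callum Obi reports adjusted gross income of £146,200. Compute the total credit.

£3,452

Retirement Saver's Credit: £146,200 is below the £149,600 cutoff, so the full £2,825 applies.
Child Care Credit: 8% of the £15,600 excess over £130,600 is £1,248; credit = £1,875 − £1,248 = £627.
Total: £2,825 + £627 = £3,452.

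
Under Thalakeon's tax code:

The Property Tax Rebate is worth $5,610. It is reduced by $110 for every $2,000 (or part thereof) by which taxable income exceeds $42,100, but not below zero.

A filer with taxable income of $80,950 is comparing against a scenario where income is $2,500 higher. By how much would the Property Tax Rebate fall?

At $80,950 — income exceeds $42,100 by $38,850, which is 20 full-or-partial $2,000 increments; reduction = 20 × $110 = $2,200, leaving $3,410.
At $83,450 — income exceeds $42,100 by $41,350, which is 21 full-or-partial $2,000 increments; reduction = 21 × $110 = $2,310, leaving $3,300.
Lost: $3,410 − $3,300 = $110.

$110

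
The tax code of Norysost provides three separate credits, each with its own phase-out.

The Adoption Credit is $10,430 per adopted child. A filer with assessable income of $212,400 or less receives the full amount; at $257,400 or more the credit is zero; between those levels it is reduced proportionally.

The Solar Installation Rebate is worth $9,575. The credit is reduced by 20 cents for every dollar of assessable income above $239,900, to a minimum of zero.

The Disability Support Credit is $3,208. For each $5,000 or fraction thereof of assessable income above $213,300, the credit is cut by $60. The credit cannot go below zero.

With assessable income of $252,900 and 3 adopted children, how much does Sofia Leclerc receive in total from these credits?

$12,832

Adoption Credit: base = 3 × $10,430 = $31,290. $252,900 is $40,500 into a $45,000 phase-out range, leaving 4,500/45,000 of the credit: $31,290 × 4,500/45,000 = $3,129.
Solar Installation Rebate: 20% of the $13,000 excess over $239,900 is $2,600; credit = $9,575 − $2,600 = $6,975.
Disability Support Credit: income exceeds $213,300 by $39,600, which is 8 full-or-partial $5,000 increments; reduction = 8 × $60 = $480, leaving $2,728.
Total: $3,129 + $6,975 + $2,728 = $12,832.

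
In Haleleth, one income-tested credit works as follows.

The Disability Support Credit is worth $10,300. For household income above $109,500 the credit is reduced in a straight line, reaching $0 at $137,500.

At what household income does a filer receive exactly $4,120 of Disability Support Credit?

$126,300

$4,120 is 4,120/10,300 of the full $10,300, so 6,180/10,300 of the $28,000 range has been used: income = $109,500 + $28,000 × 6,180/10,300 = $126,300.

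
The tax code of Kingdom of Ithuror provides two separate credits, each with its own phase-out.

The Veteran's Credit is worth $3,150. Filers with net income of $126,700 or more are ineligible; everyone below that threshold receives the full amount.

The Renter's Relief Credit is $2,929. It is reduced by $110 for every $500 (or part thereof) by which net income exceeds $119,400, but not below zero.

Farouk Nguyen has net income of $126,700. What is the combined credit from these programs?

$1,279

Veteran's Credit: $126,700 meets or exceeds the $126,700 cutoff, so the credit is $0.
Renter's Relief Credit: income exceeds $119,400 by $7,300, which is 15 full-or-partial $500 increments; reduction = 15 × $110 = $1,650, leaving $1,279.
Total: $0 + $1,279 = $1,279.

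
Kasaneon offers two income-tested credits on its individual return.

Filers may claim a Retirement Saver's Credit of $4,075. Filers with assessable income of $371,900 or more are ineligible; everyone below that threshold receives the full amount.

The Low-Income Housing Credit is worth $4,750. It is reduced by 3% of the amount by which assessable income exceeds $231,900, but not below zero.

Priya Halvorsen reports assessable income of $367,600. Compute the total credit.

Retirement Saver's Credit: $367,600 is below the $371,900 cutoff, so the full $4,075 applies.
Low-Income Housing Credit: 3% of the $135,700 excess over $231,900 is $4,071; credit = $4,750 − $4,071 = $679.
Total: $4,075 + $679 = $4,754.

$4,754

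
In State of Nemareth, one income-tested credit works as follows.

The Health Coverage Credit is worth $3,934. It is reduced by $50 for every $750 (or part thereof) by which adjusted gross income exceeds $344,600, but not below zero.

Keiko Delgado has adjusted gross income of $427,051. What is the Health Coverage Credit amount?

$0

Health Coverage Credit: income exceeds $344,600 by $82,451 → 110 increments × $50 = $5,500 ≥ base, so the credit is $0.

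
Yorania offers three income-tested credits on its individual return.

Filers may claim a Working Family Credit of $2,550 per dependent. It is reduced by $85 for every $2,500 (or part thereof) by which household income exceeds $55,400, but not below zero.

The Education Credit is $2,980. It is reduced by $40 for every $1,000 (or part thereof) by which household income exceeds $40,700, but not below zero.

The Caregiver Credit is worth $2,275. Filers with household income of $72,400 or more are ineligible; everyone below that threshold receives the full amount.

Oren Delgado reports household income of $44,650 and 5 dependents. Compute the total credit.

$17,845

Working Family Credit: base = 5 × $2,550 = $12,750. $44,650 is at or below the $55,400 threshold, so the full $12,750 applies.
Education Credit: income exceeds $40,700 by $3,950, which is 4 full-or-partial $1,000 increments; reduction = 4 × $40 = $160, leaving $2,820.
Caregiver Credit: $44,650 is below the $72,400 cutoff, so the full $2,275 applies.
Total: $12,750 + $2,820 + $2,275 = $17,845.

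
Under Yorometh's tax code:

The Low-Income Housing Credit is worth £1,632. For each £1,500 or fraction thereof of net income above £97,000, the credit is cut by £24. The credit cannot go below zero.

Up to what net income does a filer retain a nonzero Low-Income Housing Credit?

After 67 increments the reduction is 67 × £24 = £1,608, leaving £24; one more increment wipes it out. Increment 67 ends at excess 67 × £1,500 = £100,500, so the highest qualifying income is £97,000 + £100,500 = £197,500.

£197,500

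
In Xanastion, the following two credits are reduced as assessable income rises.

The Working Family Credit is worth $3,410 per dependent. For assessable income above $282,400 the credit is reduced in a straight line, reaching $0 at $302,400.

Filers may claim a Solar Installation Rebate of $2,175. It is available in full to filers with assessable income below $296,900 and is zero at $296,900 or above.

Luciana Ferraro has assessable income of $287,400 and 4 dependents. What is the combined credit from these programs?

$12,405

Working Family Credit: base = 4 × $3,410 = $13,640. $287,400 is $5,000 into a $20,000 phase-out range, leaving 15,000/20,000 of the credit: $13,640 × 15,000/20,000 = $10,230.
Solar Installation Rebate: $287,400 is below the $296,900 cutoff, so the full $2,175 applies.
Total: $10,230 + $2,175 = $12,405.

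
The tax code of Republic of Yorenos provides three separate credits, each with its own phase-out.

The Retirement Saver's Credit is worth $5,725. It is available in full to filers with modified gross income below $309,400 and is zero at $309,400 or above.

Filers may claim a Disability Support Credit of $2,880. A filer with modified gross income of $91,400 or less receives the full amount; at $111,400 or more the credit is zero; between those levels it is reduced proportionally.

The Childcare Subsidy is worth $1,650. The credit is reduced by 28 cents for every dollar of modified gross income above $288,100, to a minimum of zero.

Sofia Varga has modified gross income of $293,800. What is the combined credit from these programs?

Retirement Saver's Credit: $293,800 is below the $309,400 cutoff, so the full $5,725 applies.
Disability Support Credit: $293,800 is at or above $111,400, so the credit is $0.
Childcare Subsidy: 28% of the $5,700 excess over $288,100 is $1,596; credit = $1,650 − $1,596 = $54.
Total: $5,725 + $0 + $54 = $5,779.

$5,779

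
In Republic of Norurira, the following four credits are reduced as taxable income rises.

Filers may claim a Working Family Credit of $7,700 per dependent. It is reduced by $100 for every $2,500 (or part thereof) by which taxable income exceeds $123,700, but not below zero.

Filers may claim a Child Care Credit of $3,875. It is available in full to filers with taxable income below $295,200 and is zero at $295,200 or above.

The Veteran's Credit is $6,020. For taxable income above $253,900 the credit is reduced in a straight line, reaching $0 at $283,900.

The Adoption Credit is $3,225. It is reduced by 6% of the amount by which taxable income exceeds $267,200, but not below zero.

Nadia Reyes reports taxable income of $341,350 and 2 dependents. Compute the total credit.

$6,600

Working Family Credit: base = 2 × $7,700 = $15,400. income exceeds $123,700 by $217,650, which is 88 full-or-partial $2,500 increments; reduction = 88 × $100 = $8,800, leaving $6,600.
Child Care Credit: $341,350 meets or exceeds the $295,200 cutoff, so the credit is $0.
Veteran's Credit: $341,350 is at or above $283,900, so the credit is $0.
Adoption Credit: 6% of the $74,150 excess over $267,200 is $4,449 ≥ base, so the credit is $0.
Total: $6,600 + $0 + $0 + $0 = $6,600.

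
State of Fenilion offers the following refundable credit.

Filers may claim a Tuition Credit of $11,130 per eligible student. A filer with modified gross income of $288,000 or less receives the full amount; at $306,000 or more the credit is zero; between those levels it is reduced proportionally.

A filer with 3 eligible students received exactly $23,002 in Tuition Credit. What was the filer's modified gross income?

Full credit = 3 × $11,130 = $33,390.
$23,002 is 23,002/33,390 of the full $33,390, so 10,388/33,390 of the $18,000 range has been used: income = $288,000 + $18,000 × 10,388/33,390 = $293,600.

$293,600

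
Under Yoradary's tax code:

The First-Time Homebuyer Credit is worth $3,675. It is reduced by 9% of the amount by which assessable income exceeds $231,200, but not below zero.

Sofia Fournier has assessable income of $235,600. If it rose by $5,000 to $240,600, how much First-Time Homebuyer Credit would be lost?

At $235,600 — 9% of the $4,400 excess over $231,200 is $396; credit = $3,675 − $396 = $3,279.
At $240,600 — 9% of the $9,400 excess over $231,200 is $846; credit = $3,675 − $846 = $2,829.
Lost: $3,279 − $2,829 = $450.

$450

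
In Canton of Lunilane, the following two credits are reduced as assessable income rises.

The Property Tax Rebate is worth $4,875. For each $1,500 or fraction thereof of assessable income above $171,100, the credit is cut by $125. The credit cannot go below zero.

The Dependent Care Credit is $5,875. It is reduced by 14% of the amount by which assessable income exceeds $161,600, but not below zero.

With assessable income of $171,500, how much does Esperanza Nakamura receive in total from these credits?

$9,239

Property Tax Rebate: income exceeds $171,100 by $400, which is 1 full-or-partial $1,500 increment; reduction = 1 × $125 = $125, leaving $4,750.
Dependent Care Credit: 14% of the $9,900 excess over $161,600 is $1,386; credit = $5,875 − $1,386 = $4,489.
Total: $4,750 + $4,489 = $9,239.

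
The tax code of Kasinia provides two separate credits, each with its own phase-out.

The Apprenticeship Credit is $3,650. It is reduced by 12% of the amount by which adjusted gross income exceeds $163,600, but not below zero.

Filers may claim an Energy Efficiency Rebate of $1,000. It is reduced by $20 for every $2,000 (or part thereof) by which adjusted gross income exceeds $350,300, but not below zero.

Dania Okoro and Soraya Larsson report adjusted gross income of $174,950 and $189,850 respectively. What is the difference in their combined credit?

Dania ($174,950): Apprenticeship Credit: 12% of the $11,350 excess over $163,600 is $1,362; credit = $3,650 − $1,362 = $2,288. Energy Efficiency Rebate: $174,950 is at or below the $350,300 threshold, so the full $1,000 applies. total $2,288 + $1,000 = $3,288
Soraya ($189,850): Apprenticeship Credit: 12% of the $26,250 excess over $163,600 is $3,150; credit = $3,650 − $3,150 = $500. Energy Efficiency Rebate: $189,850 is at or below the $350,300 threshold, so the full $1,000 applies. total $500 + $1,000 = $1,500
Difference: |$3,288 − $1,500| = $1,788.

$1,788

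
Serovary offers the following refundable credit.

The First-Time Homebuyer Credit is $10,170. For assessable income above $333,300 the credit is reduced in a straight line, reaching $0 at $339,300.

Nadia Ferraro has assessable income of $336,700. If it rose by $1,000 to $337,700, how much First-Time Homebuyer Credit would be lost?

$1,695

At $336,700 — $336,700 is $3,400 into a $6,000 phase-out range, leaving 2,600/6,000 of the credit: $10,170 × 2,600/6,000 = $4,407.
At $337,700 — $337,700 is $4,400 into a $6,000 phase-out range, leaving 1,600/6,000 of the credit: $10,170 × 1,600/6,000 = $2,712.
Lost: $4,407 − $2,712 = $1,695.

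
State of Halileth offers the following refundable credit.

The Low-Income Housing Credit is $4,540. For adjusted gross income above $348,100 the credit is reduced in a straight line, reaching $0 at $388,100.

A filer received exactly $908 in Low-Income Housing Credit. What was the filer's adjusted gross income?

$908 is 908/4,540 of the full $4,540, so 3,632/4,540 of the $40,000 range has been used: income = $348,100 + $40,000 × 3,632/4,540 = $380,100.

$380,100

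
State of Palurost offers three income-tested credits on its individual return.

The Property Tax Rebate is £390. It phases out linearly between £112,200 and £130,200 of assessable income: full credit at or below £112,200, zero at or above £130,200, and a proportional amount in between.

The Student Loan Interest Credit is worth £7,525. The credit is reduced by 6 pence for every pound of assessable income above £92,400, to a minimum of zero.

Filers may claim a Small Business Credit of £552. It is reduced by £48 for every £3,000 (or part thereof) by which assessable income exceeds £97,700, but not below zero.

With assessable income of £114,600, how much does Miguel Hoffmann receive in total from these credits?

Property Tax Rebate: £114,600 is £2,400 into a £18,000 phase-out range, leaving 15,600/18,000 of the credit: £390 × 15,600/18,000 = £338.
Student Loan Interest Credit: 6% of the £22,200 excess over £92,400 is £1,332; credit = £7,525 − £1,332 = £6,193.
Small Business Credit: income exceeds £97,700 by £16,900, which is 6 full-or-partial £3,000 increments; reduction = 6 × £48 = £288, leaving £264.
Total: £338 + £6,193 + £264 = £6,795.

£6,795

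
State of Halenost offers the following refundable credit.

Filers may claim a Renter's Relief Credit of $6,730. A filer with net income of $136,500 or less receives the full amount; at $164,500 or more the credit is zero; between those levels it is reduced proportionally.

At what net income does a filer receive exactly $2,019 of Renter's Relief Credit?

$2,019 is 2,019/6,730 of the full $6,730, so 4,711/6,730 of the $28,000 range has been used: income = $136,500 + $28,000 × 4,711/6,730 = $156,100.

$156,100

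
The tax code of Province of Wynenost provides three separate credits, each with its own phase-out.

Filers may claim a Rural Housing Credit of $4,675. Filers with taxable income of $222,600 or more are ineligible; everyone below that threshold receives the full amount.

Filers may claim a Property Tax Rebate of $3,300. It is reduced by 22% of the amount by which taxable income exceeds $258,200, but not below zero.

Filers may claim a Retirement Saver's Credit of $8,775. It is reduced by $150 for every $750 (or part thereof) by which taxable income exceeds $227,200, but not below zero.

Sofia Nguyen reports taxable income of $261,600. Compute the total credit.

$4,427

Rural Housing Credit: $261,600 meets or exceeds the $222,600 cutoff, so the credit is $0.
Property Tax Rebate: 22% of the $3,400 excess over $258,200 is $748; credit = $3,300 − $748 = $2,552.
Retirement Saver's Credit: income exceeds $227,200 by $34,400, which is 46 full-or-partial $750 increments; reduction = 46 × $150 = $6,900, leaving $1,875.
Total: $0 + $2,552 + $1,875 = $4,427.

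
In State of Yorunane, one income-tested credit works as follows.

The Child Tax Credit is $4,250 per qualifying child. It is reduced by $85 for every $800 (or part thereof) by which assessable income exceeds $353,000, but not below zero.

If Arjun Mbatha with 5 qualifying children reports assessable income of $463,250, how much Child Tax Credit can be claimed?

$9,520

Child Tax Credit: base = 5 × $4,250 = $21,250. income exceeds $353,000 by $110,250, which is 138 full-or-partial $800 increments; reduction = 138 × $85 = $11,730, leaving $9,520.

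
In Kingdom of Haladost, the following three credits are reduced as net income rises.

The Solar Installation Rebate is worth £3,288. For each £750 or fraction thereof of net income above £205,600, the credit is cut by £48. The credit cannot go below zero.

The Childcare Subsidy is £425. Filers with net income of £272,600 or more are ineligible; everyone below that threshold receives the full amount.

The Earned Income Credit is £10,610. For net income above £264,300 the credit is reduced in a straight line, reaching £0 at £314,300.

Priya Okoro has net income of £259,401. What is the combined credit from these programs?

£11,035

Solar Installation Rebate: income exceeds £205,600 by £53,801 → 72 increments × £48 = £3,456 ≥ base, so the credit is £0.
Childcare Subsidy: £259,401 is below the £272,600 cutoff, so the full £425 applies.
Earned Income Credit: £259,401 is at or below the £264,300 threshold, so the full £10,610 applies.
Total: £0 + £425 + £10,610 = £11,035.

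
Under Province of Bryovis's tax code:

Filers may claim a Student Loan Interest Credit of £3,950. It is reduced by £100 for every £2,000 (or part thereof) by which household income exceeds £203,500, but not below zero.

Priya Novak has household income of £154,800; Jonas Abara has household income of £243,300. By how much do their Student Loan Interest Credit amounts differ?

£2,000

Priya (£154,800): Student Loan Interest Credit: £154,800 is at or below the £203,500 threshold, so the full £3,950 applies.
Jonas (£243,300): Student Loan Interest Credit: income exceeds £203,500 by £39,800, which is 20 full-or-partial £2,000 increments; reduction = 20 × £100 = £2,000, leaving £1,950.
Difference: |£3,950 − £1,950| = £2,000.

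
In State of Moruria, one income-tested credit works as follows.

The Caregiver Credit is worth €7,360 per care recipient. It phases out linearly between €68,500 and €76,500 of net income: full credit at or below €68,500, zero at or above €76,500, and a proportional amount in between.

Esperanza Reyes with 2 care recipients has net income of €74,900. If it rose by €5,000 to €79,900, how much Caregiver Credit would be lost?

At €74,900 — base = 2 × €7,360 = €14,720. €74,900 is €6,400 into a €8,000 phase-out range, leaving 1,600/8,000 of the credit: €14,720 × 1,600/8,000 = €2,944.
At €79,900 — base = 2 × €7,360 = €14,720. €79,900 is at or above €76,500, so the credit is €0.
Lost: €2,944 − €0 = €2,944.

€2,944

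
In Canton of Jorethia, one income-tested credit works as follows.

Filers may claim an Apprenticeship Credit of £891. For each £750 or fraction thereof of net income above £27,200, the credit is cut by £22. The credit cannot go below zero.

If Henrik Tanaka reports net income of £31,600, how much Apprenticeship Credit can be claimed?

£759

Apprenticeship Credit: income exceeds £27,200 by £4,400, which is 6 full-or-partial £750 increments; reduction = 6 × £22 = £132, leaving £759.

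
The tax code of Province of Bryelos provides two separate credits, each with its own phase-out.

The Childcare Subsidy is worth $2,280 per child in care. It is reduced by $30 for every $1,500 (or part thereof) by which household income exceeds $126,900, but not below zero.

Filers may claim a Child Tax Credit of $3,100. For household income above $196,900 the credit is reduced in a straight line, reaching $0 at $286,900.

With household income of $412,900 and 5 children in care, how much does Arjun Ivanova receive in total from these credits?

$5,670

Childcare Subsidy: base = 5 × $2,280 = $11,400. income exceeds $126,900 by $286,000, which is 191 full-or-partial $1,500 increments; reduction = 191 × $30 = $5,730, leaving $5,670.
Child Tax Credit: $412,900 is at or above $286,900, so the credit is $0.
Total: $5,670 + $0 = $5,670.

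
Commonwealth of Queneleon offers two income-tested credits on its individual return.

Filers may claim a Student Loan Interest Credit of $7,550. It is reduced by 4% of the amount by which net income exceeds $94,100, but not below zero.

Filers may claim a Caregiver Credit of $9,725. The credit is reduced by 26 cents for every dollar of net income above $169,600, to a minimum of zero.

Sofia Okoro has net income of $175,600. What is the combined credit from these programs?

Student Loan Interest Credit: 4% of the $81,500 excess over $94,100 is $3,260; credit = $7,550 − $3,260 = $4,290.
Caregiver Credit: 26% of the $6,000 excess over $169,600 is $1,560; credit = $9,725 − $1,560 = $8,165.
Total: $4,290 + $8,165 = $12,455.

$12,455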